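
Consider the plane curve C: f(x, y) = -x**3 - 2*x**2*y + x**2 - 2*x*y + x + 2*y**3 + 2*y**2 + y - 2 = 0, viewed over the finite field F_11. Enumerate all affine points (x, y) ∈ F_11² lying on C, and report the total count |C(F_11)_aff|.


Affine F_11-points: {(1, 1), (2, 1), (5, 8), (6, 0), (7, 1), (7, 3), (7, 6), (8, 2), (9, 10), (10, 9)}; count = 10.

For each of the 121 pairs (x, y) ∈ F_11², evaluate f(x, y) mod 11. Record the zeros.
  x = 0: [0↦9, 1↦3, 2↦2, 3↦7, 4↦8, 5↦6, 6↦2, 7↦8, 8↦3, 9↦10, 10↦8]  zeros at y ∈ ∅
  x = 1: [0↦10, 1↦0, 2↦6, 3↦7, 4↦4, 5↦9, 6↦1, 7↦3, 8↦5, 9↦8, 10↦2]  zeros at y ∈ {1}
  x = 2: [0↦7, 1↦0, 2↦9, 3↦2, 4↦2, 5↦10, 6↦5, 7↦10, 8↦4, 9↦10, 10↦7]  zeros at y ∈ {1}
  x = 3: [0↦5, 1↦8, 2↦5, 3↦8, 4↦7, 5↦3, 6↦8, 7↦1, 8↦5, 9↦10, 10↦6]  zeros at y ∈ ∅
  x = 4: [0↦9, 1↦7, 2↦10, 3↦8, 4↦2, 5↦4, 6↦4, 7↦3, 8↦2, 9↦2, 10↦4]  zeros at y ∈ ∅
  x = 5: [0↦2, 1↦2, 2↦7, 3↦7, 4↦3, 5↦7, 6↦9, 7↦10, 8↦0, 9↦2, 10↦6]  zeros at y ∈ {8}
  x = 6: [0↦0, 1↦9, 2↦1, 3↦10, 4↦4, 5↦6, 6↦6, 7↦5, 8↦4, 9↦4, 10↦6]  zeros at y ∈ {0}
  x = 7: [0↦8, 1↦0, 2↦8, 3↦0, 4↦10, 5↦6, 6↦0, 7↦4, 8↦8, 9↦2, 10↦9]  zeros at y ∈ {1, 3, 6}
  x = 8: [0↦9, 1↦2, 2↦0, 3↦4, 4↦4, 5↦1, 6↦7, 7↦1, 8↦6, 9↦1, 10↦9]  zeros at y ∈ {2}
  x = 9: [0↦8, 1↦9, 2↦4, 3↦5, 4↦2, 5↦7, 6↦10, 7↦1, 8↦3, 9↦6, 10↦0]  zeros at y ∈ {10}
  x = 10: [0↦10, 1↦4, 2↦3, 3↦8, 4↦9, 5↦7, 6↦3, 7↦9, 8↦4, 9↦0, 10↦9]  zeros at y ∈ {9}
Collecting zeros: affine points = {(1, 1), (2, 1), (5, 8), (6, 0), (7, 1), (7, 3), (7, 6), (8, 2), (9, 10), (10, 9)}.
Total count |C(F_11)_aff| = 10.


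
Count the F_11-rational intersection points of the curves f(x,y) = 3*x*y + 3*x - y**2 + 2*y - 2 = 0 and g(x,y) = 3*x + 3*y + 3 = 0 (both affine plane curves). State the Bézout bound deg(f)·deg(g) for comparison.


Common zeros: ∅; count = 0; Bézout bound = 2.

deg(f) = 2, deg(g) = 1, so Bézout bound = 2.
Scan x ∈ F_11. For each x, list the y ∈ F_11 with f(x, y) ≡ 0 and those with g(x, y) ≡ 0 (mod 11); the common zeros in that column are the intersection.
  x = 0: f ≡ 0 at y ∈ ∅; g ≡ 0 at y ∈ {10}; common: ∅.
  x = 1: f ≡ 0 at y ∈ ∅; g ≡ 0 at y ∈ {9}; common: ∅.
  x = 2: f ≡ 0 at y ∈ {1, 7}; g ≡ 0 at y ∈ {8}; common: ∅.
  x = 3: f ≡ 0 at y ∈ ∅; g ≡ 0 at y ∈ {7}; common: ∅.
  x = 4: f ≡ 0 at y ∈ {5, 9}; g ≡ 0 at y ∈ {6}; common: ∅.
  x = 5: f ≡ 0 at y ∈ {3}; g ≡ 0 at y ∈ {5}; common: ∅.
  x = 6: f ≡ 0 at y ∈ ∅; g ≡ 0 at y ∈ {4}; common: ∅.
  x = 7: f ≡ 0 at y ∈ {6}; g ≡ 0 at y ∈ {3}; common: ∅.
  x = 8: f ≡ 0 at y ∈ {0, 4}; g ≡ 0 at y ∈ {2}; common: ∅.
  x = 9: f ≡ 0 at y ∈ ∅; g ≡ 0 at y ∈ {1}; common: ∅.
  x = 10: f ≡ 0 at y ∈ {2, 8}; g ≡ 0 at y ∈ {0}; common: ∅.
Collecting: common zeros = ∅, so the count is 0.
Comparison with the Bézout bound: 0 ≤ 2 = deg(f)·deg(g), as expected for curves with no common component (the affine F_11-count falls short of the bound because intersections may lie at infinity, over extension fields, or carry multiplicity).


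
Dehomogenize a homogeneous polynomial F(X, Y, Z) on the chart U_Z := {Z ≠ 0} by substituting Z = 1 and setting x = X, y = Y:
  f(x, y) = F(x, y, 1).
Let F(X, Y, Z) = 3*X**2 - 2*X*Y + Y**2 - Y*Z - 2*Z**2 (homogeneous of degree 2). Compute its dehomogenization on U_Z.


f(x, y) = 3*x**2 - 2*x*y + y**2 - y - 2

On U_Z we set Z = 1. Each monomial c·X^i·Y^j·Z^k in F becomes c·x^i·y^j·1^k = c·x^i·y^j.
Substituting Z = 1: F(X, Y, 1) = 3*x**2 - 2*x*y + y**2 - y - 2.
Note: deg(f) ≤ deg(F) = 2; strict inequality happens when F is divisible by Z (lost terms).


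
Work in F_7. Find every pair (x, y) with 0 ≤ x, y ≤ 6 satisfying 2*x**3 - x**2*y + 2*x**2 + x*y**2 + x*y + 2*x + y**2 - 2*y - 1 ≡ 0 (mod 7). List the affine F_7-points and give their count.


Affine F_7-points: {(0, 4), (0, 5), (2, 3), (3, 0), (3, 2), (6, 1)}; count = 6.

For each of the 49 pairs (x, y) ∈ F_7², evaluate f(x, y) mod 7. Record the zeros.
  x = 0: [0↦6, 1↦5, 2↦6, 3↦2, 4↦0, 5↦0, 6↦2]  zeros at y ∈ {4, 5}
  x = 1: [0↦5, 1↦5, 2↦2, 3↦3, 4↦1, 5↦3, 6↦2]  zeros at y ∈ ∅
  x = 2: [0↦6, 1↦5, 2↦3, 3↦0, 4↦3, 5↦5, 6↦6]  zeros at y ∈ {3}
  x = 3: [0↦0, 1↦3, 2↦0, 3↦5, 4↦4, 5↦4, 6↦5]  zeros at y ∈ {0, 2}
  x = 4: [0↦6, 1↦4, 2↦5, 3↦2, 4↦2, 5↦5, 6↦4]  zeros at y ∈ ∅
  x = 5: [0↦1, 1↦6, 2↦2, 3↦3, 4↦2, 5↦6, 6↦1]  zeros at y ∈ ∅
  x = 6: [0↦4, 1↦0, 2↦3, 3↦6, 4↦2, 5↦5, 6↦1]  zeros at y ∈ {1}
Collecting zeros: affine points = {(0, 4), (0, 5), (2, 3), (3, 0), (3, 2), (6, 1)}.
Total count |C(F_7)_aff| = 6.


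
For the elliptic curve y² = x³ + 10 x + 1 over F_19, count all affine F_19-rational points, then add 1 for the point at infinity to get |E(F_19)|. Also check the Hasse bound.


Affine points = {(0, 1), (0, 18), (3, 1), (3, 18), (5, 9), (5, 10), (6, 7), (6, 12), (8, 2), (8, 17), (11, 6), (11, 13), (12, 5), (12, 14), (14, 4), (14, 15), (15, 7), (15, 12), (16, 1), (16, 18), (17, 7), (17, 12), (18, 3), (18, 16)}; affine count = 24; |E(F_19)| = 25.

Discriminant check: Δ ∝ 4a³ + 27b² = 4·10³ + 27·1² = 4·1000 + 27·1 ≡ 18 (mod 19). Nonzero ⇒ E is nonsingular.
For each x ∈ F_19, compute rhs = x³ + 10·x + 1 mod 19, then count y ∈ F_19 with y² ≡ rhs.
  x = 0: rhs = 1, matching y values: 1, 18 (2 points).
  x = 1: rhs = 12, matching y values: none (0 points).
  x = 2: rhs = 10, matching y values: none (0 points).
  x = 3: rhs = 1, matching y values: 1, 18 (2 points).
  x = 4: rhs = 10, matching y values: none (0 points).
  x = 5: rhs = 5, matching y values: 9, 10 (2 points).
  x = 6: rhs = 11, matching y values: 7, 12 (2 points).
  x = 7: rhs = 15, matching y values: none (0 points).
  x = 8: rhs = 4, matching y values: 2, 17 (2 points).
  x = 9: rhs = 3, matching y values: none (0 points).
  x = 10: rhs = 18, matching y values: none (0 points).
  x = 11: rhs = 17, matching y values: 6, 13 (2 points).
  x = 12: rhs = 6, matching y values: 5, 14 (2 points).
  x = 13: rhs = 10, matching y values: none (0 points).
  x = 14: rhs = 16, matching y values: 4, 15 (2 points).
  x = 15: rhs = 11, matching y values: 7, 12 (2 points).
  x = 16: rhs = 1, matching y values: 1, 18 (2 points).
  x = 17: rhs = 11, matching y values: 7, 12 (2 points).
  x = 18: rhs = 9, matching y values: 3, 16 (2 points).
Total affine count: 24.
Full point count |E(F_19)| = 24 + 1 = 25.
Hasse bound: |25 − (19+1)| = |5| = 5 ≤ 2√19 ≈ 8.7178 ✓.


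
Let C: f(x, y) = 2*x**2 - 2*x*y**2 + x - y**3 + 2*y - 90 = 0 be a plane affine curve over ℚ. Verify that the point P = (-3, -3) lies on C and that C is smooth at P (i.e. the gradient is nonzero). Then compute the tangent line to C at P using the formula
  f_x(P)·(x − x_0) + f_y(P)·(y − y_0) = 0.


Tangent line at P: -29*x - 61*y - 270 = 0.

Step 1: f(-3, -3) = 0, so P lies on C.
Step 2: partial derivatives
  f_x(x, y) = 4*x - 2*y**2 + 1, f_y(x, y) = -4*x*y - 3*y**2 + 2.
  f_x(P) = -29, f_y(P) = -61 (gradient nonzero, so P is smooth).
Step 3: tangent line at P: -29·(x − -3) + -61·(y − -3) = 0.
Expanding: -29*x - 61*y - 270 = 0.


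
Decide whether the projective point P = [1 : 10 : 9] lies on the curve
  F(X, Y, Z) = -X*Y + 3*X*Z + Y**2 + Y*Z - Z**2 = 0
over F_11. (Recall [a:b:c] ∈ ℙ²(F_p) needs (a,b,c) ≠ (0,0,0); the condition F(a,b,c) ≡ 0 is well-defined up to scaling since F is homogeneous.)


F(1,10,9) ≡ 5 (mod 11); P is NOT on the curve.

Evaluate F(1, 10, 9) term-by-term (mod 11).
  -X*Y ↦ -1·1·10·1 = -10
  3*X*Z ↦ 3·1·1·9 = 27
  Y**2 ↦ 1·1·100·1 = 100
  Y*Z ↦ 1·1·10·9 = 90
  -Z**2 ↦ -1·1·1·81 = -81
Sum: F(1, 10, 9) = (-10) + (27) + (100) + (90) + (-81) = 126.
Reducing mod 11: 126 ≡ 5 (mod 11).
Since F(a, b, c) ≡ 5 ≠ 0 (mod 11), P does NOT lie on the curve.


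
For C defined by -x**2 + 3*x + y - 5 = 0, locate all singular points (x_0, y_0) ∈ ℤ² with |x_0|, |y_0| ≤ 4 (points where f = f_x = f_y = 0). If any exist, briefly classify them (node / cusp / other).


No singular points in the scanned grid; C is smooth there.

Compute partial derivatives:
  f_x = 3 - 2*x.
  f_y = 1.
f_y = 1 is a nonzero constant, so f_y never vanishes: no point (x, y) can satisfy f = f_x = f_y = 0. In particular no (x, y) ∈ {−4, ..., 4}² is singular; the curve is smooth.


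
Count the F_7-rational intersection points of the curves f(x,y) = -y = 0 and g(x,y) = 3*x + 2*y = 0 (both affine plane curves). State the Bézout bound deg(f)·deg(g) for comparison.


Common zeros: {(0, 0)}; count = 1; Bézout bound = 1.

deg(f) = 1, deg(g) = 1, so Bézout bound = 1.
Scan x ∈ F_7. For each x, list the y ∈ F_7 with f(x, y) ≡ 0 and those with g(x, y) ≡ 0 (mod 7); the common zeros in that column are the intersection.
  x = 0: f ≡ 0 at y ∈ {0}; g ≡ 0 at y ∈ {0}; common: {0}.
  x = 1: f ≡ 0 at y ∈ {0}; g ≡ 0 at y ∈ {2}; common: ∅.
  x = 2: f ≡ 0 at y ∈ {0}; g ≡ 0 at y ∈ {4}; common: ∅.
  x = 3: f ≡ 0 at y ∈ {0}; g ≡ 0 at y ∈ {6}; common: ∅.
  x = 4: f ≡ 0 at y ∈ {0}; g ≡ 0 at y ∈ {1}; common: ∅.
  x = 5: f ≡ 0 at y ∈ {0}; g ≡ 0 at y ∈ {3}; common: ∅.
  x = 6: f ≡ 0 at y ∈ {0}; g ≡ 0 at y ∈ {5}; common: ∅.
Collecting: common zeros = {(0, 0)}, so the count is 1.
Comparison with the Bézout bound: 1 ≤ 1 = deg(f)·deg(g), as expected for curves with no common component (the bound is attained).


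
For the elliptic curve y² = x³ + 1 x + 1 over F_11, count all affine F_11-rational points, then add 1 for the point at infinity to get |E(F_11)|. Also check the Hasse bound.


Affine points = {(0, 1), (0, 10), (1, 5), (1, 6), (2, 0), (3, 3), (3, 8), (4, 5), (4, 6), (6, 5), (6, 6), (8, 2), (8, 9)}; affine count = 13; |E(F_11)| = 14.

Discriminant check: Δ ∝ 4a³ + 27b² = 4·1³ + 27·1² = 4·1 + 27·1 ≡ 9 (mod 11). Nonzero ⇒ E is nonsingular.
For each x ∈ F_11, compute rhs = x³ + 1·x + 1 mod 11, then count y ∈ F_11 with y² ≡ rhs.
  x = 0: rhs = 1, matching y values: 1, 10 (2 points).
  x = 1: rhs = 3, matching y values: 5, 6 (2 points).
  x = 2: rhs = 0, matching y values: 0 (1 points).
  x = 3: rhs = 9, matching y values: 3, 8 (2 points).
  x = 4: rhs = 3, matching y values: 5, 6 (2 points).
  x = 5: rhs = 10, matching y values: none (0 points).
  x = 6: rhs = 3, matching y values: 5, 6 (2 points).
  x = 7: rhs = 10, matching y values: none (0 points).
  x = 8: rhs = 4, matching y values: 2, 9 (2 points).
  x = 9: rhs = 2, matching y values: none (0 points).
  x = 10: rhs = 10, matching y values: none (0 points).
Total affine count: 13.
Full point count |E(F_11)| = 13 + 1 = 14.
Hasse bound: |14 − (11+1)| = |2| = 2 ≤ 2√11 ≈ 6.6332 ✓.


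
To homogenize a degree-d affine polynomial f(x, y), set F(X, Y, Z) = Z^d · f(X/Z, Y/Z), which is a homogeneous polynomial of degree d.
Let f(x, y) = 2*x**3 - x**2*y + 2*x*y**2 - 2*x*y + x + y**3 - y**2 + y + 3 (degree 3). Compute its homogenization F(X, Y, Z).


F(X, Y, Z) = 2*X**3 - X**2*Y + 2*X*Y**2 - 2*X*Y*Z + X*Z**2 + Y**3 - Y**2*Z + Y*Z**2 + 3*Z**3

deg(f) = 3.
Substitute x = X/Z, y = Y/Z into f, then multiply by Z^3.
  monomial 2·x^3·y^0 ↦ 2·X^3·Y^0·Z^0.
  monomial -1·x^2·y^1 ↦ -1·X^2·Y^1·Z^0.
  monomial 2·x^1·y^2 ↦ 2·X^1·Y^2·Z^0.
  monomial -2·x^1·y^1 ↦ -2·X^1·Y^1·Z^1.
  monomial 1·x^1·y^0 ↦ 1·X^1·Y^0·Z^2.
  monomial 1·x^0·y^3 ↦ 1·X^0·Y^3·Z^0.
  monomial -1·x^0·y^2 ↦ -1·X^0·Y^2·Z^1.
  monomial 1·x^0·y^1 ↦ 1·X^0·Y^1·Z^2.
  monomial 3·x^0·y^0 ↦ 3·X^0·Y^0·Z^3.
Collecting: F(X, Y, Z) = 2*X**3 - X**2*Y + 2*X*Y**2 - 2*X*Y*Z + X*Z**2 + Y**3 - Y**2*Z + Y*Z**2 + 3*Z**3.


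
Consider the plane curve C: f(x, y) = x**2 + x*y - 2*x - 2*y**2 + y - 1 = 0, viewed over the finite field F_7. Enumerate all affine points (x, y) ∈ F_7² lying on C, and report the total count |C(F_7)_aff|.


Affine F_7-points: {(0, 2), (1, 3), (1, 5), (2, 1), (2, 4), (3, 4), (3, 5), (4, 0), (4, 6), (5, 0), (5, 3), (6, 1), (6, 6)}; count = 13.

For each of the 49 pairs (x, y) ∈ F_7², evaluate f(x, y) mod 7. Record the zeros.
  x = 0: [0↦6, 1↦5, 2↦0, 3↦5, 4↦6, 5↦3, 6↦3]  zeros at y ∈ {2}
  x = 1: [0↦5, 1↦5, 2↦1, 3↦0, 4↦2, 5↦0, 6↦1]  zeros at y ∈ {3, 5}
  x = 2: [0↦6, 1↦0, 2↦4, 3↦4, 4↦0, 5↦6, 6↦1]  zeros at y ∈ {1, 4}
  x = 3: [0↦2, 1↦4, 2↦2, 3↦3, 4↦0, 5↦0, 6↦3]  zeros at y ∈ {4, 5}
  x = 4: [0↦0, 1↦3, 2↦2, 3↦4, 4↦2, 5↦3, 6↦0]  zeros at y ∈ {0, 6}
  x = 5: [0↦0, 1↦4, 2↦4, 3↦0, 4↦6, 5↦1, 6↦6]  zeros at y ∈ {0, 3}
  x = 6: [0↦2, 1↦0, 2↦1, 3↦5, 4↦5, 5↦1, 6↦0]  zeros at y ∈ {1, 6}
Collecting zeros: affine points = {(0, 2), (1, 3), (1, 5), (2, 1), (2, 4), (3, 4), (3, 5), (4, 0), (4, 6), (5, 0), (5, 3), (6, 1), (6, 6)}.
Total count |C(F_7)_aff| = 13.


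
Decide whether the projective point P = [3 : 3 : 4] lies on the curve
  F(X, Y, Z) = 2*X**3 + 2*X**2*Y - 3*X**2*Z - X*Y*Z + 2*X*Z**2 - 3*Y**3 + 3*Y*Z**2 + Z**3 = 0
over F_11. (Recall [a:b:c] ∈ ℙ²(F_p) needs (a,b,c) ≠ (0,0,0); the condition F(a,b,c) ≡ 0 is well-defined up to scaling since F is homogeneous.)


F(3,3,4) ≡ 0 (mod 11); P is on the curve.

Evaluate F(3, 3, 4) term-by-term (mod 11).
  2*X**3 ↦ 2·27·1·1 = 54
  2*X**2*Y ↦ 2·9·3·1 = 54
  -3*X**2*Z ↦ -3·9·1·4 = -108
  -X*Y*Z ↦ -1·3·3·4 = -36
  2*X*Z**2 ↦ 2·3·1·16 = 96
  -3*Y**3 ↦ -3·1·27·1 = -81
  3*Y*Z**2 ↦ 3·1·3·16 = 144
  Z**3 ↦ 1·1·1·64 = 64
Sum: F(3, 3, 4) = (54) + (54) + (-108) + (-36) + (96) + (-81) + (144) + (64) = 187.
Reducing mod 11: 187 ≡ 0 (mod 11).
Since F(a, b, c) ≡ 0 (mod 11), P lies on the curve.


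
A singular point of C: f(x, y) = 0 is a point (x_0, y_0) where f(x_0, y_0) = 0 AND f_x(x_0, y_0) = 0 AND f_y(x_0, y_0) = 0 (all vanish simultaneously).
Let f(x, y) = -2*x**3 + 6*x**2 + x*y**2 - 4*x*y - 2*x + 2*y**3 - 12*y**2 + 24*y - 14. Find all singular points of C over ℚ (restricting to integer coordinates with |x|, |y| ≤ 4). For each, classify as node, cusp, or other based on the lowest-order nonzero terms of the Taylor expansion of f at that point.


Singular points: {(1, 2)}; classification: cusp.

Compute partial derivatives:
  f_x = -6*x**2 + 12*x + y**2 - 4*y - 2.
  f_y = 2*x*y - 4*x + 6*y**2 - 24*y + 24.
Scan x_0 ∈ {−4, ..., 4}. For each x_0, f_y(x_0, y) is a polynomial in y; find its integer roots y ∈ {−4, ..., 4}, then test f_x and f at those candidates.
  x = -4: f_y(-4, y) = 6*y**2 - 32*y + 40; vanishes at y ∈ {2}. (-4, 2): f_x = -150 ≠ 0.
  x = -3: f_y(-3, y) = 6*y**2 - 30*y + 36; vanishes at y ∈ {2, 3}. (-3, 2): f_x = -96 ≠ 0; (-3, 3): f_x = -95 ≠ 0.
  x = -2: f_y(-2, y) = 6*y**2 - 28*y + 32; vanishes at y ∈ {2}. (-2, 2): f_x = -54 ≠ 0.
  x = -1: f_y(-1, y) = 6*y**2 - 26*y + 28; vanishes at y ∈ {2}. (-1, 2): f_x = -24 ≠ 0.
  x = 0: f_y(0, y) = 6*y**2 - 24*y + 24; vanishes at y ∈ {2}. (0, 2): f_x = -6 ≠ 0.
  x = 1: f_y(1, y) = 6*y**2 - 22*y + 20; vanishes at y ∈ {2}. (1, 2): f_x = 0, f = 0 — SINGULAR.
  x = 2: f_y(2, y) = 6*y**2 - 20*y + 16; vanishes at y ∈ {2}. (2, 2): f_x = -6 ≠ 0.
  x = 3: f_y(3, y) = 6*y**2 - 18*y + 12; vanishes at y ∈ {1, 2}. (3, 1): f_x = -23 ≠ 0; (3, 2): f_x = -24 ≠ 0.
  x = 4: f_y(4, y) = 6*y**2 - 16*y + 8; vanishes at y ∈ {2}. (4, 2): f_x = -54 ≠ 0.
Only singular point on the grid: (1, 2).
Classify: substitute x = 1 + u, y = 2 + v and expand: f = -2*u**3 + u*v**2 + 2*v**3 + v**2.
No constant or linear terms (consistent with a singular point). Quadratic part: v**2. Cubic part: -2*u**3 + u*v**2 + 2*v**3.
The quadratic part v**2 is a perfect square, so there is a single (double) tangent line v = 0, i.e. y = 2. Restricting the cubic part to that line (v = 0) leaves -2*u**3 ≠ 0, so f is not divisible by v and the branch is v² ≈ 2*u**3 to lowest order — this is a cusp.
Classification: cusp.


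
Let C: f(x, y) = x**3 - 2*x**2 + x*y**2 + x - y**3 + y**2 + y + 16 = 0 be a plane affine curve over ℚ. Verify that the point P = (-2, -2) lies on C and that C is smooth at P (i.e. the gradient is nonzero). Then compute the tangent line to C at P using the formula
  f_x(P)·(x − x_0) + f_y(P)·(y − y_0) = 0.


Tangent line at P: 25*x - 7*y + 36 = 0.

Step 1: f(-2, -2) = 0, so P lies on C.
Step 2: partial derivatives
  f_x(x, y) = 3*x**2 - 4*x + y**2 + 1, f_y(x, y) = 2*x*y - 3*y**2 + 2*y + 1.
  f_x(P) = 25, f_y(P) = -7 (gradient nonzero, so P is smooth).
Step 3: tangent line at P: 25·(x − -2) + -7·(y − -2) = 0.
Expanding: 25*x - 7*y + 36 = 0.


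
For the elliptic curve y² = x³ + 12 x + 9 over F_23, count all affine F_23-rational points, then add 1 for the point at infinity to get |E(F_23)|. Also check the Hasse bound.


Affine points = {(0, 3), (0, 20), (2, 8), (2, 15), (3, 7), (3, 16), (4, 11), (4, 12), (9, 8), (9, 15), (10, 5), (10, 18), (11, 0), (12, 8), (12, 15), (13, 4), (13, 19), (14, 0), (18, 10), (18, 13), (19, 9), (19, 14), (21, 0)}; affine count = 23; |E(F_23)| = 24.

Discriminant check: Δ ∝ 4a³ + 27b² = 4·12³ + 27·9² = 4·1728 + 27·81 ≡ 14 (mod 23). Nonzero ⇒ E is nonsingular.
For each x ∈ F_23, compute rhs = x³ + 12·x + 9 mod 23, then count y ∈ F_23 with y² ≡ rhs.
  x = 0: rhs = 9, matching y values: 3, 20 (2 points).
  x = 1: rhs = 22, matching y values: none (0 points).
  x = 2: rhs = 18, matching y values: 8, 15 (2 points).
  x = 3: rhs = 3, matching y values: 7, 16 (2 points).
  x = 4: rhs = 6, matching y values: 11, 12 (2 points).
  x = 5: rhs = 10, matching y values: none (0 points).
  x = 6: rhs = 21, matching y values: none (0 points).
  x = 7: rhs = 22, matching y values: none (0 points).
  x = 8: rhs = 19, matching y values: none (0 points).
  x = 9: rhs = 18, matching y values: 8, 15 (2 points).
  x = 10: rhs = 2, matching y values: 5, 18 (2 points).
  x = 11: rhs = 0, matching y values: 0 (1 points).
  x = 12: rhs = 18, matching y values: 8, 15 (2 points).
  x = 13: rhs = 16, matching y values: 4, 19 (2 points).
  x = 14: rhs = 0, matching y values: 0 (1 points).
  x = 15: rhs = 22, matching y values: none (0 points).
  x = 16: rhs = 19, matching y values: none (0 points).
  x = 17: rhs = 20, matching y values: none (0 points).
  x = 18: rhs = 8, matching y values: 10, 13 (2 points).
  x = 19: rhs = 12, matching y values: 9, 14 (2 points).
  x = 20: rhs = 15, matching y values: none (0 points).
  x = 21: rhs = 0, matching y values: 0 (1 points).
  x = 22: rhs = 19, matching y values: none (0 points).
Total affine count: 23.
Full point count |E(F_23)| = 23 + 1 = 24.
Hasse bound: |24 − (23+1)| = |0| = 0 ≤ 2√23 ≈ 9.5917 ✓.


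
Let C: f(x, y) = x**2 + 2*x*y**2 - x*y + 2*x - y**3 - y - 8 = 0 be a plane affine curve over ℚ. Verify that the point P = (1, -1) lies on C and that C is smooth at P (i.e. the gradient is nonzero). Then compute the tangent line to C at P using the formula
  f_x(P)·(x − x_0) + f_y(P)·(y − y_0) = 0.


Tangent line at P: 7*x - 9*y - 16 = 0.

Step 1: f(1, -1) = 0, so P lies on C.
Step 2: partial derivatives
  f_x(x, y) = 2*x + 2*y**2 - y + 2, f_y(x, y) = 4*x*y - x - 3*y**2 - 1.
  f_x(P) = 7, f_y(P) = -9 (gradient nonzero, so P is smooth).
Step 3: tangent line at P: 7·(x − 1) + -9·(y − -1) = 0.
Expanding: 7*x - 9*y - 16 = 0.


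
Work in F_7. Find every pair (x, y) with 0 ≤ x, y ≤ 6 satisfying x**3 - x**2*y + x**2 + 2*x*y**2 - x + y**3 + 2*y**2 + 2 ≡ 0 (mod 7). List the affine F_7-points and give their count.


Affine F_7-points: {(0, 4), (1, 1), (1, 3), (1, 6), (2, 6), (3, 0), (3, 1), (3, 5), (4, 3), (4, 4), (5, 0), (6, 4)}; count = 12.

For each of the 49 pairs (x, y) ∈ F_7², evaluate f(x, y) mod 7. Record the zeros.
  x = 0: [0↦2, 1↦5, 2↦4, 3↦5, 4↦0, 5↦2, 6↦3]  zeros at y ∈ {4}
  x = 1: [0↦3, 1↦0, 2↦4, 3↦0, 4↦1, 5↦6, 6↦0]  zeros at y ∈ {1, 3, 6}
  x = 2: [0↦5, 1↦1, 2↦1, 3↦4, 4↦2, 5↦1, 6↦0]  zeros at y ∈ {6}
  x = 3: [0↦0, 1↦0, 2↦1, 3↦2, 4↦2, 5↦0, 6↦2]  zeros at y ∈ {0, 1, 5}
  x = 4: [0↦1, 1↦3, 2↦3, 3↦0, 4↦0, 5↦2, 6↦5]  zeros at y ∈ {3, 4}
  x = 5: [0↦0, 1↦2, 2↦6, 3↦4, 4↦2, 5↦6, 6↦1]  zeros at y ∈ {0}
  x = 6: [0↦3, 1↦3, 2↦2, 3↦6, 4↦0, 5↦4, 6↦3]  zeros at y ∈ {4}
Collecting zeros: affine points = {(0, 4), (1, 1), (1, 3), (1, 6), (2, 6), (3, 0), (3, 1), (3, 5), (4, 3), (4, 4), (5, 0), (6, 4)}.
Total count |C(F_7)_aff| = 12.


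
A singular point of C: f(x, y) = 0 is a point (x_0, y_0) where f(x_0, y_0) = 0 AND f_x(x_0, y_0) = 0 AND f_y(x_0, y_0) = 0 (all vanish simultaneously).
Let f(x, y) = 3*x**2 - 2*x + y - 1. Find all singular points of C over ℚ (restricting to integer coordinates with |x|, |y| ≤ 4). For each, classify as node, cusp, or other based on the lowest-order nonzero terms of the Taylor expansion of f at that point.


No singular points in the scanned grid; C is smooth there.

Compute partial derivatives:
  f_x = 6*x - 2.
  f_y = 1.
f_y = 1 is a nonzero constant, so f_y never vanishes: no point (x, y) can satisfy f = f_x = f_y = 0. In particular no (x, y) ∈ {−4, ..., 4}² is singular; the curve is smooth.


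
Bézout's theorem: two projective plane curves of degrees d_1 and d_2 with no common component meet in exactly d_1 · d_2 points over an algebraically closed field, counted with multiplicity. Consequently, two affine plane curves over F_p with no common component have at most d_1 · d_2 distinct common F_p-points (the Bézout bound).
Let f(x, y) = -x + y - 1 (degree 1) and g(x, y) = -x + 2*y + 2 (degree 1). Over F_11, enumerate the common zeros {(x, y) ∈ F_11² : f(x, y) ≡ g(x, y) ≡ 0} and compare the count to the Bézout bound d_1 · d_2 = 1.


Common zeros: {(7, 8)}; count = 1; Bézout bound = 1.

deg(f) = 1, deg(g) = 1, so Bézout bound = 1.
Scan x ∈ F_11. For each x, list the y ∈ F_11 with f(x, y) ≡ 0 and those with g(x, y) ≡ 0 (mod 11); the common zeros in that column are the intersection.
  x = 0: f ≡ 0 at y ∈ {1}; g ≡ 0 at y ∈ {10}; common: ∅.
  x = 1: f ≡ 0 at y ∈ {2}; g ≡ 0 at y ∈ {5}; common: ∅.
  x = 2: f ≡ 0 at y ∈ {3}; g ≡ 0 at y ∈ {0}; common: ∅.
  x = 3: f ≡ 0 at y ∈ {4}; g ≡ 0 at y ∈ {6}; common: ∅.
  x = 4: f ≡ 0 at y ∈ {5}; g ≡ 0 at y ∈ {1}; common: ∅.
  x = 5: f ≡ 0 at y ∈ {6}; g ≡ 0 at y ∈ {7}; common: ∅.
  x = 6: f ≡ 0 at y ∈ {7}; g ≡ 0 at y ∈ {2}; common: ∅.
  x = 7: f ≡ 0 at y ∈ {8}; g ≡ 0 at y ∈ {8}; common: {8}.
  x = 8: f ≡ 0 at y ∈ {9}; g ≡ 0 at y ∈ {3}; common: ∅.
  x = 9: f ≡ 0 at y ∈ {10}; g ≡ 0 at y ∈ {9}; common: ∅.
  x = 10: f ≡ 0 at y ∈ {0}; g ≡ 0 at y ∈ {4}; common: ∅.
Collecting: common zeros = {(7, 8)}, so the count is 1.
Comparison with the Bézout bound: 1 ≤ 1 = deg(f)·deg(g), as expected for curves with no common component (the bound is attained).


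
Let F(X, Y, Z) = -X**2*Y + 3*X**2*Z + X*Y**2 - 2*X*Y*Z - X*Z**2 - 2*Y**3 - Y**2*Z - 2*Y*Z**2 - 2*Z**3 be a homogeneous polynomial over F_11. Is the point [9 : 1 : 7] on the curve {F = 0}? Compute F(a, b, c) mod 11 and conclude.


F(9,1,7) ≡ 5 (mod 11); P is NOT on the curve.

Evaluate F(9, 1, 7) term-by-term (mod 11).
  -X**2*Y ↦ -1·81·1·1 = -81
  3*X**2*Z ↦ 3·81·1·7 = 1701
  X*Y**2 ↦ 1·9·1·1 = 9
  -2*X*Y*Z ↦ -2·9·1·7 = -126
  -X*Z**2 ↦ -1·9·1·49 = -441
  -2*Y**3 ↦ -2·1·1·1 = -2
  -Y**2*Z ↦ -1·1·1·7 = -7
  -2*Y*Z**2 ↦ -2·1·1·49 = -98
  -2*Z**3 ↦ -2·1·1·343 = -686
Sum: F(9, 1, 7) = (-81) + (1701) + (9) + (-126) + (-441) + (-2) + (-7) + (-98) + (-686) = 269.
Reducing mod 11: 269 ≡ 5 (mod 11).
Since F(a, b, c) ≡ 5 ≠ 0 (mod 11), P does NOT lie on the curve.


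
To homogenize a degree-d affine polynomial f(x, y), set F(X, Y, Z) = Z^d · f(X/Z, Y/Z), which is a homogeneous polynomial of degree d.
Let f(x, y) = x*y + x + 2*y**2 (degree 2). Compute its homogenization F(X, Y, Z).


F(X, Y, Z) = X*Y + X*Z + 2*Y**2

deg(f) = 2.
Substitute x = X/Z, y = Y/Z into f, then multiply by Z^2.
  monomial 1·x^1·y^1 ↦ 1·X^1·Y^1·Z^0.
  monomial 1·x^1·y^0 ↦ 1·X^1·Y^0·Z^1.
  monomial 2·x^0·y^2 ↦ 2·X^0·Y^2·Z^0.
Collecting: F(X, Y, Z) = X*Y + X*Z + 2*Y**2.


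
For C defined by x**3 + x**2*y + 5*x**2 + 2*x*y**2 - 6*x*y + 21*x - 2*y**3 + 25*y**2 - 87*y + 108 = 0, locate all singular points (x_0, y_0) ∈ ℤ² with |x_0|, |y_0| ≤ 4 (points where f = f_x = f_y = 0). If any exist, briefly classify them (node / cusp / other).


Singular points: {(-3, 3)}; classification: node.

Compute partial derivatives:
  f_x = 3*x**2 + 2*x*y + 10*x + 2*y**2 - 6*y + 21.
  f_y = x**2 + 4*x*y - 6*x - 6*y**2 + 50*y - 87.
Scan x_0 ∈ {−4, ..., 4}. For each x_0, f_y(x_0, y) is a polynomial in y; find its integer roots y ∈ {−4, ..., 4}, then test f_x and f at those candidates.
  x = -4: f_y(-4, y) = -6*y**2 + 34*y - 47; no integer root y with |y| ≤ 4.
  x = -3: f_y(-3, y) = -6*y**2 + 38*y - 60; vanishes at y ∈ {3}. (-3, 3): f_x = 0, f = 0 — SINGULAR.
  x = -2: f_y(-2, y) = -6*y**2 + 42*y - 71; no integer root y with |y| ≤ 4.
  x = -1: f_y(-1, y) = -6*y**2 + 46*y - 80; no integer root y with |y| ≤ 4.
  x = 0: f_y(0, y) = -6*y**2 + 50*y - 87; no integer root y with |y| ≤ 4.
  x = 1: f_y(1, y) = -6*y**2 + 54*y - 92; no integer root y with |y| ≤ 4.
  x = 2: f_y(2, y) = -6*y**2 + 58*y - 95; no integer root y with |y| ≤ 4.
  x = 3: f_y(3, y) = -6*y**2 + 62*y - 96; no integer root y with |y| ≤ 4.
  x = 4: f_y(4, y) = -6*y**2 + 66*y - 95; no integer root y with |y| ≤ 4.
Only singular point on the grid: (-3, 3).
Classify: substitute x = -3 + u, y = 3 + v and expand: f = u**3 + u**2*v - u**2 + 2*u*v**2 - 2*v**3 + v**2.
No constant or linear terms (consistent with a singular point). Quadratic part: -u**2 + v**2. Cubic part: u**3 + u**2*v + 2*u*v**2 - 2*v**3.
The quadratic part v**2 - u**2 = (v − u)(v + u) splits into two distinct linear factors, so there are two distinct tangent lines y − 3 = ±(x − -3) — this is a node (ordinary double point).
Classification: node.


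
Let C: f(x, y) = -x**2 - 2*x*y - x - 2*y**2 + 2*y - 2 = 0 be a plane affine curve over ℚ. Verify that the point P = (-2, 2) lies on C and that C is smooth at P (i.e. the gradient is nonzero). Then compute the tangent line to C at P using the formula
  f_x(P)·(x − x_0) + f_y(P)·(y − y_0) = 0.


Tangent line at P: -x - 2*y + 2 = 0.

Step 1: f(-2, 2) = 0, so P lies on C.
Step 2: partial derivatives
  f_x(x, y) = -2*x - 2*y - 1, f_y(x, y) = -2*x - 4*y + 2.
  f_x(P) = -1, f_y(P) = -2 (gradient nonzero, so P is smooth).
Step 3: tangent line at P: -1·(x − -2) + -2·(y − 2) = 0.
Expanding: -x - 2*y + 2 = 0.


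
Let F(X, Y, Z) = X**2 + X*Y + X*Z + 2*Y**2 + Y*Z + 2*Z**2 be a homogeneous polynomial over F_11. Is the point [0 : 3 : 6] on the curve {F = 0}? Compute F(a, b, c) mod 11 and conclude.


F(0,3,6) ≡ 9 (mod 11); P is NOT on the curve.

Evaluate F(0, 3, 6) term-by-term (mod 11).
  X**2 ↦ 1·0·1·1 = 0
  X*Y ↦ 1·0·3·1 = 0
  X*Z ↦ 1·0·1·6 = 0
  2*Y**2 ↦ 2·1·9·1 = 18
  Y*Z ↦ 1·1·3·6 = 18
  2*Z**2 ↦ 2·1·1·36 = 72
Sum: F(0, 3, 6) = (0) + (0) + (0) + (18) + (18) + (72) = 108.
Reducing mod 11: 108 ≡ 9 (mod 11).
Since F(a, b, c) ≡ 9 ≠ 0 (mod 11), P does NOT lie on the curve.


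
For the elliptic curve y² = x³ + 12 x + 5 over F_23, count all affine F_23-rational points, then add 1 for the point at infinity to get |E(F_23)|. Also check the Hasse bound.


Affine points = {(1, 8), (1, 15), (4, 5), (4, 18), (5, 11), (5, 12), (7, 8), (7, 15), (13, 9), (13, 14), (15, 8), (15, 15), (17, 4), (17, 19), (18, 2), (18, 21), (19, 10), (19, 13)}; affine count = 18; |E(F_23)| = 19.

Discriminant check: Δ ∝ 4a³ + 27b² = 4·12³ + 27·5² = 4·1728 + 27·25 ≡ 20 (mod 23). Nonzero ⇒ E is nonsingular.
For each x ∈ F_23, compute rhs = x³ + 12·x + 5 mod 23, then count y ∈ F_23 with y² ≡ rhs.
  x = 0: rhs = 5, matching y values: none (0 points).
  x = 1: rhs = 18, matching y values: 8, 15 (2 points).
  x = 2: rhs = 14, matching y values: none (0 points).
  x = 3: rhs = 22, matching y values: none (0 points).
  x = 4: rhs = 2, matching y values: 5, 18 (2 points).
  x = 5: rhs = 6, matching y values: 11, 12 (2 points).
  x = 6: rhs = 17, matching y values: none (0 points).
  x = 7: rhs = 18, matching y values: 8, 15 (2 points).
  x = 8: rhs = 15, matching y values: none (0 points).
  x = 9: rhs = 14, matching y values: none (0 points).
  x = 10: rhs = 21, matching y values: none (0 points).
  x = 11: rhs = 19, matching y values: none (0 points).
  x = 12: rhs = 14, matching y values: none (0 points).
  x = 13: rhs = 12, matching y values: 9, 14 (2 points).
  x = 14: rhs = 19, matching y values: none (0 points).
  x = 15: rhs = 18, matching y values: 8, 15 (2 points).
  x = 16: rhs = 15, matching y values: none (0 points).
  x = 17: rhs = 16, matching y values: 4, 19 (2 points).
  x = 18: rhs = 4, matching y values: 2, 21 (2 points).
  x = 19: rhs = 8, matching y values: 10, 13 (2 points).
  x = 20: rhs = 11, matching y values: none (0 points).
  x = 21: rhs = 19, matching y values: none (0 points).
  x = 22: rhs = 15, matching y values: none (0 points).
Total affine count: 18.
Full point count |E(F_23)| = 18 + 1 = 19.
Hasse bound: |19 − (23+1)| = |-5| = 5 ≤ 2√23 ≈ 9.5917 ✓.


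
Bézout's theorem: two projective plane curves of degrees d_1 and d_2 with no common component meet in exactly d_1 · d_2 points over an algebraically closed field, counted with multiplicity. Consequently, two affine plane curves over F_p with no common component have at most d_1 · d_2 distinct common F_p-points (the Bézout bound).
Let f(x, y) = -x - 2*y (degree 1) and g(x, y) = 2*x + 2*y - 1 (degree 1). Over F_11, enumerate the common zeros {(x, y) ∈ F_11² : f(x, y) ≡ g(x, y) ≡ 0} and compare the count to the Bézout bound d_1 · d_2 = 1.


Common zeros: {(1, 5)}; count = 1; Bézout bound = 1.

deg(f) = 1, deg(g) = 1, so Bézout bound = 1.
Scan x ∈ F_11. For each x, list the y ∈ F_11 with f(x, y) ≡ 0 and those with g(x, y) ≡ 0 (mod 11); the common zeros in that column are the intersection.
  x = 0: f ≡ 0 at y ∈ {0}; g ≡ 0 at y ∈ {6}; common: ∅.
  x = 1: f ≡ 0 at y ∈ {5}; g ≡ 0 at y ∈ {5}; common: {5}.
  x = 2: f ≡ 0 at y ∈ {10}; g ≡ 0 at y ∈ {4}; common: ∅.
  x = 3: f ≡ 0 at y ∈ {4}; g ≡ 0 at y ∈ {3}; common: ∅.
  x = 4: f ≡ 0 at y ∈ {9}; g ≡ 0 at y ∈ {2}; common: ∅.
  x = 5: f ≡ 0 at y ∈ {3}; g ≡ 0 at y ∈ {1}; common: ∅.
  x = 6: f ≡ 0 at y ∈ {8}; g ≡ 0 at y ∈ {0}; common: ∅.
  x = 7: f ≡ 0 at y ∈ {2}; g ≡ 0 at y ∈ {10}; common: ∅.
  x = 8: f ≡ 0 at y ∈ {7}; g ≡ 0 at y ∈ {9}; common: ∅.
  x = 9: f ≡ 0 at y ∈ {1}; g ≡ 0 at y ∈ {8}; common: ∅.
  x = 10: f ≡ 0 at y ∈ {6}; g ≡ 0 at y ∈ {7}; common: ∅.
Collecting: common zeros = {(1, 5)}, so the count is 1.
Comparison with the Bézout bound: 1 ≤ 1 = deg(f)·deg(g), as expected for curves with no common component (the bound is attained).


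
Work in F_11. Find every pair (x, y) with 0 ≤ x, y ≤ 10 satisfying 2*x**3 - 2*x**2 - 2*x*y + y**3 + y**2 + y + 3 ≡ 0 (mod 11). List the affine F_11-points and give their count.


Affine F_11-points: {(2, 0), (3, 4), (3, 7), (3, 10), (4, 0), (5, 5), (6, 0), (6, 10), (9, 5), (10, 3), (10, 9)}; count = 11.

For each of the 121 pairs (x, y) ∈ F_11², evaluate f(x, y) mod 11. Record the zeros.
  x = 0: [0↦3, 1↦6, 2↦6, 3↦9, 4↦10, 5↦4, 6↦8, 7↦6, 8↦4, 9↦8, 10↦2]  zeros at y ∈ ∅
  x = 1: [0↦3, 1↦4, 2↦2, 3↦3, 4↦2, 5↦5, 6↦7, 7↦3, 8↦10, 9↦1, 10↦4]  zeros at y ∈ ∅
  x = 2: [0↦0, 1↦10, 2↦6, 3↦5, 4↦2, 5↦3, 6↦3, 7↦8, 8↦2, 9↦2, 10↦3]  zeros at y ∈ {0}
  x = 3: [0↦6, 1↦3, 2↦8, 3↦5, 4↦0, 5↦10, 6↦8, 7↦0, 8↦3, 9↦1, 10↦0]  zeros at y ∈ {4, 7, 10}
  x = 4: [0↦0, 1↦6, 2↦9, 3↦4, 4↦8, 5↦5, 6↦1, 7↦2, 8↦3, 9↦10, 10↦7]  zeros at y ∈ {0}
  x = 5: [0↦5, 1↦9, 2↦10, 3↦3, 4↦5, 5↦0, 6↦5, 7↦4, 8↦3, 9↦8, 10↦3]  zeros at y ∈ {5}
  x = 6: [0↦0, 1↦2, 2↦1, 3↦3, 4↦3, 5↦7, 6↦10, 7↦7, 8↦4, 9↦7, 10↦0]  zeros at y ∈ {0, 10}
  x = 7: [0↦8, 1↦8, 2↦5, 3↦5, 4↦3, 5↦5, 6↦6, 7↦1, 8↦7, 9↦8, 10↦10]  zeros at y ∈ ∅
  x = 8: [0↦8, 1↦6, 2↦1, 3↦10, 4↦6, 5↦6, 6↦5, 7↦9, 8↦2, 9↦1, 10↦1]  zeros at y ∈ ∅
  x = 9: [0↦1, 1↦8, 2↦1, 3↦8, 4↦2, 5↦0, 6↦8, 7↦10, 8↦1, 9↦9, 10↦7]  zeros at y ∈ {5}
  x = 10: [0↦10, 1↦4, 2↦6, 3↦0, 4↦3, 5↦10, 6↦5, 7↦5, 8↦5, 9↦0, 10↦7]  zeros at y ∈ {3, 9}
Collecting zeros: affine points = {(2, 0), (3, 4), (3, 7), (3, 10), (4, 0), (5, 5), (6, 0), (6, 10), (9, 5), (10, 3), (10, 9)}.
Total count |C(F_11)_aff| = 11.


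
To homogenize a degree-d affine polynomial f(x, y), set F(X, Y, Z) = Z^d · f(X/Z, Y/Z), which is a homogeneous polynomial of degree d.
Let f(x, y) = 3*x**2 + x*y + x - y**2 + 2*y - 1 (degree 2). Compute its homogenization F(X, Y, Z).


F(X, Y, Z) = 3*X**2 + X*Y + X*Z - Y**2 + 2*Y*Z - Z**2

deg(f) = 2.
Substitute x = X/Z, y = Y/Z into f, then multiply by Z^2.
  monomial 3·x^2·y^0 ↦ 3·X^2·Y^0·Z^0.
  monomial 1·x^1·y^1 ↦ 1·X^1·Y^1·Z^0.
  monomial 1·x^1·y^0 ↦ 1·X^1·Y^0·Z^1.
  monomial -1·x^0·y^2 ↦ -1·X^0·Y^2·Z^0.
  monomial 2·x^0·y^1 ↦ 2·X^0·Y^1·Z^1.
  monomial -1·x^0·y^0 ↦ -1·X^0·Y^0·Z^2.
Collecting: F(X, Y, Z) = 3*X**2 + X*Y + X*Z - Y**2 + 2*Y*Z - Z**2.


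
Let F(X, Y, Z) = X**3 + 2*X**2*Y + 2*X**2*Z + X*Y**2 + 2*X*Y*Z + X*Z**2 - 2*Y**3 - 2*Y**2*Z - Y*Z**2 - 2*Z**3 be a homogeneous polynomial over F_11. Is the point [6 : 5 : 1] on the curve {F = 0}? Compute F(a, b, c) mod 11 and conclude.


F(6,5,1) ≡ 7 (mod 11); P is NOT on the curve.

Evaluate F(6, 5, 1) term-by-term (mod 11).
  X**3 ↦ 1·216·1·1 = 216
  2*X**2*Y ↦ 2·36·5·1 = 360
  2*X**2*Z ↦ 2·36·1·1 = 72
  X*Y**2 ↦ 1·6·25·1 = 150
  2*X*Y*Z ↦ 2·6·5·1 = 60
  X*Z**2 ↦ 1·6·1·1 = 6
  -2*Y**3 ↦ -2·1·125·1 = -250
  -2*Y**2*Z ↦ -2·1·25·1 = -50
  -Y*Z**2 ↦ -1·1·5·1 = -5
  -2*Z**3 ↦ -2·1·1·1 = -2
Sum: F(6, 5, 1) = (216) + (360) + (72) + (150) + (60) + (6) + (-250) + (-50) + (-5) + (-2) = 557.
Reducing mod 11: 557 ≡ 7 (mod 11).
Since F(a, b, c) ≡ 7 ≠ 0 (mod 11), P does NOT lie on the curve.


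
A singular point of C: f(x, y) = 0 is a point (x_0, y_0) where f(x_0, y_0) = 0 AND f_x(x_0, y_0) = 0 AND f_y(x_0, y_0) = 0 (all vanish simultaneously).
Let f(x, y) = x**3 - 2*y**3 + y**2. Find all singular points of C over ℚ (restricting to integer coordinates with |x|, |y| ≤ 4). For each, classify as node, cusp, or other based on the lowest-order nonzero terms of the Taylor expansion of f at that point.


Singular points: {(0, 0)}; classification: cusp.

Compute partial derivatives:
  f_x = 3*x**2.
  f_y = -6*y**2 + 2*y.
Scan x_0 ∈ {−4, ..., 4}. For each x_0, f_y(x_0, y) is a polynomial in y; find its integer roots y ∈ {−4, ..., 4}, then test f_x and f at those candidates.
  x = -4: f_y(-4, y) = -6*y**2 + 2*y; vanishes at y ∈ {0}. (-4, 0): f_x = 48 ≠ 0.
  x = -3: f_y(-3, y) = -6*y**2 + 2*y; vanishes at y ∈ {0}. (-3, 0): f_x = 27 ≠ 0.
  x = -2: f_y(-2, y) = -6*y**2 + 2*y; vanishes at y ∈ {0}. (-2, 0): f_x = 12 ≠ 0.
  x = -1: f_y(-1, y) = -6*y**2 + 2*y; vanishes at y ∈ {0}. (-1, 0): f_x = 3 ≠ 0.
  x = 0: f_y(0, y) = -6*y**2 + 2*y; vanishes at y ∈ {0}. (0, 0): f_x = 0, f = 0 — SINGULAR.
  x = 1: f_y(1, y) = -6*y**2 + 2*y; vanishes at y ∈ {0}. (1, 0): f_x = 3 ≠ 0.
  x = 2: f_y(2, y) = -6*y**2 + 2*y; vanishes at y ∈ {0}. (2, 0): f_x = 12 ≠ 0.
  x = 3: f_y(3, y) = -6*y**2 + 2*y; vanishes at y ∈ {0}. (3, 0): f_x = 27 ≠ 0.
  x = 4: f_y(4, y) = -6*y**2 + 2*y; vanishes at y ∈ {0}. (4, 0): f_x = 48 ≠ 0.
Only singular point on the grid: (0, 0).
Classify: substitute x = 0 + u, y = 0 + v and expand: f = u**3 - 2*v**3 + v**2.
No constant or linear terms (consistent with a singular point). Quadratic part: v**2. Cubic part: u**3 - 2*v**3.
The quadratic part v**2 is a perfect square, so there is a single (double) tangent line v = 0, i.e. y = 0. Restricting the cubic part to that line (v = 0) leaves u**3 ≠ 0, so f is not divisible by v and the branch is v² ≈ -u**3 to lowest order — this is a cusp.
Classification: cusp.


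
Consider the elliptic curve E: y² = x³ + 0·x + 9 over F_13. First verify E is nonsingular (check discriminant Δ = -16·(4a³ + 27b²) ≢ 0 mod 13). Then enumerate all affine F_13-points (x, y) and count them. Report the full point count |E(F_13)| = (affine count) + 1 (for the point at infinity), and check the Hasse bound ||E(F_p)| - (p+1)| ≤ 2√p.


Affine points = {(0, 3), (0, 10), (1, 6), (1, 7), (2, 2), (2, 11), (3, 6), (3, 7), (5, 2), (5, 11), (6, 2), (6, 11), (7, 1), (7, 12), (8, 1), (8, 12), (9, 6), (9, 7), (11, 1), (11, 12)}; affine count = 20; |E(F_13)| = 21.

Discriminant check: Δ ∝ 4a³ + 27b² = 4·0³ + 27·9² = 4·0 + 27·81 ≡ 3 (mod 13). Nonzero ⇒ E is nonsingular.
For each x ∈ F_13, compute rhs = x³ + 0·x + 9 mod 13, then count y ∈ F_13 with y² ≡ rhs.
  x = 0: rhs = 9, matching y values: 3, 10 (2 points).
  x = 1: rhs = 10, matching y values: 6, 7 (2 points).
  x = 2: rhs = 4, matching y values: 2, 11 (2 points).
  x = 3: rhs = 10, matching y values: 6, 7 (2 points).
  x = 4: rhs = 8, matching y values: none (0 points).
  x = 5: rhs = 4, matching y values: 2, 11 (2 points).
  x = 6: rhs = 4, matching y values: 2, 11 (2 points).
  x = 7: rhs = 1, matching y values: 1, 12 (2 points).
  x = 8: rhs = 1, matching y values: 1, 12 (2 points).
  x = 9: rhs = 10, matching y values: 6, 7 (2 points).
  x = 10: rhs = 8, matching y values: none (0 points).
  x = 11: rhs = 1, matching y values: 1, 12 (2 points).
  x = 12: rhs = 8, matching y values: none (0 points).
Total affine count: 20.
Full point count |E(F_13)| = 20 + 1 = 21.
Hasse bound: |21 − (13+1)| = |7| = 7 ≤ 2√13 ≈ 7.2111 ✓.


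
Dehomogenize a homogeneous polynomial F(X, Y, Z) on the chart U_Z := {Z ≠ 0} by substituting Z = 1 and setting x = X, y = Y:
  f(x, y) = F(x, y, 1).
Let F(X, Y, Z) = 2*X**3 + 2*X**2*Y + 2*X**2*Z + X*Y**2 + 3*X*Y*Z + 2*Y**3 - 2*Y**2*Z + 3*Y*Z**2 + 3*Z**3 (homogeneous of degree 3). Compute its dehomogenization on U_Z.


f(x, y) = 2*x**3 + 2*x**2*y + 2*x**2 + x*y**2 + 3*x*y + 2*y**3 - 2*y**2 + 3*y + 3

On U_Z we set Z = 1. Each monomial c·X^i·Y^j·Z^k in F becomes c·x^i·y^j·1^k = c·x^i·y^j.
Substituting Z = 1: F(X, Y, 1) = 2*x**3 + 2*x**2*y + 2*x**2 + x*y**2 + 3*x*y + 2*y**3 - 2*y**2 + 3*y + 3.
Note: deg(f) ≤ deg(F) = 3; strict inequality happens when F is divisible by Z (lost terms).


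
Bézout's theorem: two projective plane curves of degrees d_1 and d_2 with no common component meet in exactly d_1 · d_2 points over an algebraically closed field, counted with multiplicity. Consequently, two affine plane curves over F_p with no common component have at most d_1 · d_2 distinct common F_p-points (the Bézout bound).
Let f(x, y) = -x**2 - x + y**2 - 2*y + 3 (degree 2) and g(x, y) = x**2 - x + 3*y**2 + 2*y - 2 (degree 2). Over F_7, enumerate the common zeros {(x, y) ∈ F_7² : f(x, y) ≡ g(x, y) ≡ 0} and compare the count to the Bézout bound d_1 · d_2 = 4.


Common zeros: ∅; count = 0; Bézout bound = 4.

deg(f) = 2, deg(g) = 2, so Bézout bound = 4.
Scan x ∈ F_7. For each x, list the y ∈ F_7 with f(x, y) ≡ 0 and those with g(x, y) ≡ 0 (mod 7); the common zeros in that column are the intersection.
  x = 0: f ≡ 0 at y ∈ ∅; g ≡ 0 at y ∈ {2}; common: ∅.
  x = 1: f ≡ 0 at y ∈ {1}; g ≡ 0 at y ∈ {2}; common: ∅.
  x = 2: f ≡ 0 at y ∈ {3, 6}; g ≡ 0 at y ∈ {0, 4}; common: ∅.
  x = 3: f ≡ 0 at y ∈ ∅; g ≡ 0 at y ∈ ∅; common: ∅.
  x = 4: f ≡ 0 at y ∈ {3, 6}; g ≡ 0 at y ∈ ∅; common: ∅.
  x = 5: f ≡ 0 at y ∈ {1}; g ≡ 0 at y ∈ ∅; common: ∅.
  x = 6: f ≡ 0 at y ∈ ∅; g ≡ 0 at y ∈ {0, 4}; common: ∅.
Collecting: common zeros = ∅, so the count is 0.
Comparison with the Bézout bound: 0 ≤ 4 = deg(f)·deg(g), as expected for curves with no common component (the affine F_7-count falls short of the bound because intersections may lie at infinity, over extension fields, or carry multiplicity).
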